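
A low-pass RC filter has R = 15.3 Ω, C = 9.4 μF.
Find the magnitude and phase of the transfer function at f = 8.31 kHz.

Step 1 — Angular frequency: ω = 2π·8310 = 5.221e+04 rad/s.
Step 2 — Transfer function: H(jω) = 1/(1 + jωRC).
Step 3 — Denominator: 1 + jωRC = 1 + j·5.221e+04·15.3·9.4e-06 = 1 + j7.509.
Step 4 — H = 0.01742 - j0.1308.
Step 5 — Magnitude: |H| = 0.132 (-17.6 dB); phase: φ = -82.4°.

|H| = 0.132 (-17.6 dB), φ = -82.4°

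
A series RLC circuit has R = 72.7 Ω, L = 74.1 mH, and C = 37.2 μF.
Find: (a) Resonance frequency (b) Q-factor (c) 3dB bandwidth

Step 1 — Resonance: ω₀ = 1/√(LC) = 1/√(0.0741·3.72e-05) = 602.3 rad/s.
Step 2 — f₀ = ω₀/(2π) = 95.86 Hz.
Step 3 — Series Q: Q = ω₀L/R = 602.3·0.0741/72.7 = 0.6139.
Step 4 — Bandwidth: Δω = ω₀/Q = 981.1 rad/s; BW = Δω/(2π) = 156.1 Hz.

(a) f₀ = 95.86 Hz  (b) Q = 0.6139  (c) BW = 156.1 Hz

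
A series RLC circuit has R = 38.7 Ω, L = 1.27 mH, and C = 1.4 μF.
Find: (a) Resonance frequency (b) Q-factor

Step 1 — Resonance condition Im(Z)=0 gives ω₀ = 1/√(LC).
Step 2 — ω₀ = 1/√(0.00127·1.4e-06) = 2.372e+04 rad/s.
Step 3 — f₀ = ω₀/(2π) = 3774 Hz.
Step 4 — Series Q: Q = ω₀L/R = 2.372e+04·0.00127/38.7 = 0.7783.

(a) f₀ = 3774 Hz  (b) Q = 0.7783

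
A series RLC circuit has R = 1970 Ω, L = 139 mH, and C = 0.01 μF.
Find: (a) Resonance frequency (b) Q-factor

Step 1 — Resonance condition Im(Z)=0 gives ω₀ = 1/√(LC).
Step 2 — ω₀ = 1/√(0.139·1e-08) = 2.682e+04 rad/s.
Step 3 — f₀ = ω₀/(2π) = 4269 Hz.
Step 4 — Series Q: Q = ω₀L/R = 2.682e+04·0.139/1970 = 1.893.

(a) f₀ = 4269 Hz  (b) Q = 1.893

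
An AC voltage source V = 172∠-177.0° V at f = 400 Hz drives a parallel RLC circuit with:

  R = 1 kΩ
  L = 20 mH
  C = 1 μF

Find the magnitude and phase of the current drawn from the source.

Step 1 — Angular frequency: ω = 2π·f = 2π·400 = 2513 rad/s.
Step 2 — Component impedances:
  R: Z = R = 1000 Ω
  L: Z = jωL = j·2513·0.02 = 0 + j50.27 Ω
  C: Z = 1/(jωC) = -j/(ω·C) = 0 - j397.9 Ω
Step 3 — Parallel combination: 1/Z_total = 1/R + 1/L + 1/C; Z_total = 3.299 + j57.34 Ω = 57.44∠86.7° Ω.
Step 4 — Source phasor: V = 172∠-177.0° V = -171.8 - j9.002 V.
Step 5 — Ohm's law: I = V / Z_total = (-171.8 - j9.002) / (3.299 + j57.34) = -0.3282 + j2.976 A.
Step 6 — Convert to polar: |I| = 2.994 A, ∠I = 96.3°.

I = 2.994∠96.3° A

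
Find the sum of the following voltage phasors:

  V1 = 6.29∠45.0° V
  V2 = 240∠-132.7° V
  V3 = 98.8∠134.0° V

Step 1 — Convert each phasor to rectangular form:
  V1 = 6.29·(cos(45.0°) + j·sin(45.0°)) = 4.448 + j4.448 V
  V2 = 240·(cos(-132.7°) + j·sin(-132.7°)) = -162.8 - j176.4 V
  V3 = 98.8·(cos(134.0°) + j·sin(134.0°)) = -68.63 + j71.07 V
Step 2 — Sum components: V_total = -226.9 - j100.9 V.
Step 3 — Convert to polar: |V_total| = 248.3 V, ∠V_total = -156.0°.

V_total = 248.3∠-156.0° V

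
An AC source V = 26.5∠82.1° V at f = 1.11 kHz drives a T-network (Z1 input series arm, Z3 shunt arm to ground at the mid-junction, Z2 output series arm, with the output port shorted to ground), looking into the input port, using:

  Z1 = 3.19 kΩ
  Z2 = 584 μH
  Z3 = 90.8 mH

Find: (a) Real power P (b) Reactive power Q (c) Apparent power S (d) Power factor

Step 1 — Angular frequency: ω = 2π·f = 2π·1110 = 6974 rad/s.
Step 2 — Component impedances:
  Z1: Z = R = 3190 Ω
  Z2: Z = jωL = j·6974·0.000584 = 0 + j4.073 Ω
  Z3: Z = jωL = j·6974·0.0908 = 0 + j633.3 Ω
Step 3 — With the output port shorted to ground, the output series arm Z2 runs from the junction to ground; the shunt arm Z3 also runs from the junction to ground. They appear in parallel: Z3 || Z2 = 0 + j4.047 Ω.
Step 4 — Series with input arm Z1: Z_in = Z1 + (Z3 || Z2) = 3190 + j4.047 Ω = 3190∠0.1° Ω.
Step 5 — Source phasor: V = 26.5∠82.1° V = 3.642 + j26.25 V.
Step 6 — Current: I = V / Z = 0.001152 + j0.008227 A = 0.008307∠82.0° A.
Step 7 — Complex power: S = V·I* = 0.2201 + j0.0002793 VA.
Step 8 — Real power: P = Re(S) = 0.2201 W.
Step 9 — Reactive power: Q = Im(S) = 0.0002793 VAR.
Step 10 — Apparent power: |S| = 0.2201 VA.
Step 11 — Power factor: PF = P/|S| = 1 (lagging).

(a) P = 0.2201 W  (b) Q = 0.0002793 VAR  (c) S = 0.2201 VA  (d) PF = 1 (lagging)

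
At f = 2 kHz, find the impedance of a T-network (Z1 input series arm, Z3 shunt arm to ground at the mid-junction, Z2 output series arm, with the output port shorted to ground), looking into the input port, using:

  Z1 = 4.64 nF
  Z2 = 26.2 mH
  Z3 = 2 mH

Step 1 — Angular frequency: ω = 2π·f = 2π·2000 = 1.257e+04 rad/s.
Step 2 — Component impedances:
  Z1: Z = 1/(jωC) = -j/(ω·C) = 0 - j1.715e+04 Ω
  Z2: Z = jωL = j·1.257e+04·0.0262 = 0 + j329.2 Ω
  Z3: Z = jωL = j·1.257e+04·0.002 = 0 + j25.13 Ω
Step 3 — With the output port shorted to ground, the output series arm Z2 runs from the junction to ground; the shunt arm Z3 also runs from the junction to ground. They appear in parallel: Z3 || Z2 = 0 + j23.35 Ω.
Step 4 — Series with input arm Z1: Z_in = Z1 + (Z3 || Z2) = 0 - j1.713e+04 Ω = 1.713e+04∠-90.0° Ω.

Z = 0 - j1.713e+04 Ω = 1.713e+04∠-90.0° Ω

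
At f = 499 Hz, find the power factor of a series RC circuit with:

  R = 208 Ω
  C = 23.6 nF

Step 1 — Angular frequency: ω = 2π·f = 2π·499 = 3135 rad/s.
Step 2 — Component impedances:
  R: Z = R = 208 Ω
  C: Z = 1/(jωC) = -j/(ω·C) = 0 - j1.351e+04 Ω
Step 3 — Series combination: Z_total = R + C = 208 - j1.351e+04 Ω = 1.352e+04∠-89.1° Ω.
Step 4 — Power factor: PF = cos(φ) = Re(Z)/|Z| = 208/13516 = 0.01539.
Step 5 — Type: Im(Z) = -1.351e+04 ⇒ leading (phase φ = -89.1°).

PF = 0.01539 (leading, φ = -89.1°)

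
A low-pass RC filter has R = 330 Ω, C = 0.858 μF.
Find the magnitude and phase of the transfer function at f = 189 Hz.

Step 1 — Angular frequency: ω = 2π·189 = 1188 rad/s.
Step 2 — Transfer function: H(jω) = 1/(1 + jωRC).
Step 3 — Denominator: 1 + jωRC = 1 + j·1188·330·8.58e-07 = 1 + j0.3362.
Step 4 — H = 0.8984 - j0.3021.
Step 5 — Magnitude: |H| = 0.9479 (-0.5 dB); phase: φ = -18.6°.

|H| = 0.9479 (-0.5 dB), φ = -18.6°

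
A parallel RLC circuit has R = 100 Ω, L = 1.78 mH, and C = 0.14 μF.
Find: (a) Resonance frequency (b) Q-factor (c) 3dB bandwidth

Step 1 — Resonance: ω₀ = 1/√(LC) = 1/√(0.00178·1.4e-07) = 6.335e+04 rad/s.
Step 2 — f₀ = ω₀/(2π) = 1.008e+04 Hz.
Step 3 — Parallel Q: Q = R/(ω₀L) = 100/(6.335e+04·0.00178) = 0.8869.
Step 4 — Bandwidth: Δω = ω₀/Q = 7.143e+04 rad/s; BW = Δω/(2π) = 1.137e+04 Hz.

(a) f₀ = 1.008e+04 Hz  (b) Q = 0.8869  (c) BW = 1.137e+04 Hz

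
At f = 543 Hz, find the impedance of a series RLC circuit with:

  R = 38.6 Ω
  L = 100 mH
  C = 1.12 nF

Step 1 — Angular frequency: ω = 2π·f = 2π·543 = 3412 rad/s.
Step 2 — Component impedances:
  R: Z = R = 38.6 Ω
  L: Z = jωL = j·3412·0.1 = 0 + j341.2 Ω
  C: Z = 1/(jωC) = -j/(ω·C) = 0 - j2.617e+05 Ω
Step 3 — Series combination: Z_total = R + L + C = 38.6 - j2.614e+05 Ω = 2.614e+05∠-90.0° Ω.

Z = 38.6 - j2.614e+05 Ω = 2.614e+05∠-90.0° Ω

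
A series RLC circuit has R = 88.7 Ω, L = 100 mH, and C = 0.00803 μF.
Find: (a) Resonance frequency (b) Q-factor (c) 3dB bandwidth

Step 1 — Resonance: ω₀ = 1/√(LC) = 1/√(0.1·8.03e-09) = 3.529e+04 rad/s.
Step 2 — f₀ = ω₀/(2π) = 5616 Hz.
Step 3 — Series Q: Q = ω₀L/R = 3.529e+04·0.1/88.7 = 39.78.
Step 4 — Bandwidth: Δω = ω₀/Q = 887 rad/s; BW = Δω/(2π) = 141.2 Hz.

(a) f₀ = 5616 Hz  (b) Q = 39.78  (c) BW = 141.2 Hz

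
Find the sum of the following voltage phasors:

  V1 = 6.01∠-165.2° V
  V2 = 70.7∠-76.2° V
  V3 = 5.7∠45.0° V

Step 1 — Convert each phasor to rectangular form:
  V1 = 6.01·(cos(-165.2°) + j·sin(-165.2°)) = -5.811 - j1.535 V
  V2 = 70.7·(cos(-76.2°) + j·sin(-76.2°)) = 16.86 - j68.66 V
  V3 = 5.7·(cos(45.0°) + j·sin(45.0°)) = 4.031 + j4.031 V
Step 2 — Sum components: V_total = 15.08 - j66.16 V.
Step 3 — Convert to polar: |V_total| = 67.86 V, ∠V_total = -77.2°.

V_total = 67.86∠-77.2° V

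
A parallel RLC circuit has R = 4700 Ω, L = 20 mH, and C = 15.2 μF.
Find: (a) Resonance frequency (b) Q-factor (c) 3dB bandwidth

Step 1 — Resonance: ω₀ = 1/√(LC) = 1/√(0.02·1.52e-05) = 1814 rad/s.
Step 2 — f₀ = ω₀/(2π) = 288.7 Hz.
Step 3 — Parallel Q: Q = R/(ω₀L) = 4700/(1814·0.02) = 129.6.
Step 4 — Bandwidth: Δω = ω₀/Q = 14 rad/s; BW = Δω/(2π) = 2.228 Hz.

(a) f₀ = 288.7 Hz  (b) Q = 129.6  (c) BW = 2.228 Hz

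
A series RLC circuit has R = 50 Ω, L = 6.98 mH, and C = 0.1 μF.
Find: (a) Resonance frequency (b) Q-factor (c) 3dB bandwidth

Step 1 — Resonance condition Im(Z)=0 gives ω₀ = 1/√(LC).
Step 2 — ω₀ = 1/√(0.00698·1e-07) = 3.785e+04 rad/s.
Step 3 — f₀ = ω₀/(2π) = 6024 Hz.
Step 4 — Series Q: Q = ω₀L/R = 3.785e+04·0.00698/50 = 5.284.
Step 5 — 3dB bandwidth: Δω = ω₀/Q = 7163 rad/s; BW = Δω/(2π) = 1140 Hz.

(a) f₀ = 6024 Hz  (b) Q = 5.284  (c) BW = 1140 Hz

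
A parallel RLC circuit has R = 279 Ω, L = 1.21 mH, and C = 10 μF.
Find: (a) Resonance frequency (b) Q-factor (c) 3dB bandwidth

Step 1 — Resonance: ω₀ = 1/√(LC) = 1/√(0.00121·1e-05) = 9091 rad/s.
Step 2 — f₀ = ω₀/(2π) = 1447 Hz.
Step 3 — Parallel Q: Q = R/(ω₀L) = 279/(9091·0.00121) = 25.36.
Step 4 — Bandwidth: Δω = ω₀/Q = 358.4 rad/s; BW = Δω/(2π) = 57.04 Hz.

(a) f₀ = 1447 Hz  (b) Q = 25.36  (c) BW = 57.04 Hz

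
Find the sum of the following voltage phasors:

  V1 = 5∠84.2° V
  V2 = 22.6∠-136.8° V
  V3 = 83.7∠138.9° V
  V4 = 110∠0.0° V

Step 1 — Convert each phasor to rectangular form:
  V1 = 5·(cos(84.2°) + j·sin(84.2°)) = 0.5053 + j4.974 V
  V2 = 22.6·(cos(-136.8°) + j·sin(-136.8°)) = -16.47 - j15.47 V
  V3 = 83.7·(cos(138.9°) + j·sin(138.9°)) = -63.07 + j55.02 V
  V4 = 110·(cos(0.0°) + j·sin(0.0°)) = 110 V
Step 2 — Sum components: V_total = 30.96 + j44.53 V.
Step 3 — Convert to polar: |V_total| = 54.23 V, ∠V_total = 55.2°.

V_total = 54.23∠55.2° V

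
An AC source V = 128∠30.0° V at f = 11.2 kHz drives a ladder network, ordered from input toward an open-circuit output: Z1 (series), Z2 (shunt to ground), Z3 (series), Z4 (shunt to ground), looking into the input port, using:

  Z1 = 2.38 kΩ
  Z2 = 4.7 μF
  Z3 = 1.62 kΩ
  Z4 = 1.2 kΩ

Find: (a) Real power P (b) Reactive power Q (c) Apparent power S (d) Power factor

Step 1 — Angular frequency: ω = 2π·f = 2π·1.12e+04 = 7.037e+04 rad/s.
Step 2 — Component impedances:
  Z1: Z = R = 2380 Ω
  Z2: Z = 1/(jωC) = -j/(ω·C) = 0 - j3.023 Ω
  Z3: Z = R = 1620 Ω
  Z4: Z = R = 1200 Ω
Step 3 — Ladder network (open output): work backward from the far end, alternating series and parallel combinations. Z_in = 2380 - j3.023 Ω = 2380∠-0.1° Ω.
Step 4 — Source phasor: V = 128∠30.0° V = 110.9 + j64 V.
Step 5 — Current: I = V / Z = 0.04654 + j0.02695 A = 0.05378∠30.1° A.
Step 6 — Complex power: S = V·I* = 6.884 - j0.008745 VA.
Step 7 — Real power: P = Re(S) = 6.884 W.
Step 8 — Reactive power: Q = Im(S) = -0.008745 VAR.
Step 9 — Apparent power: |S| = 6.884 VA.
Step 10 — Power factor: PF = P/|S| = 1 (leading).

(a) P = 6.884 W  (b) Q = -0.008745 VAR  (c) S = 6.884 VA  (d) PF = 1 (leading)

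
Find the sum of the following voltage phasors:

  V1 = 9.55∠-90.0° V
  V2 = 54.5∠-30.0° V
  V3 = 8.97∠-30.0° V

Step 1 — Convert each phasor to rectangular form:
  V1 = 9.55·(cos(-90.0°) + j·sin(-90.0°)) = 0 - j9.55 V
  V2 = 54.5·(cos(-30.0°) + j·sin(-30.0°)) = 47.2 - j27.25 V
  V3 = 8.97·(cos(-30.0°) + j·sin(-30.0°)) = 7.768 - j4.485 V
Step 2 — Sum components: V_total = 54.97 - j41.28 V.
Step 3 — Convert to polar: |V_total| = 68.74 V, ∠V_total = -36.9°.

V_total = 68.74∠-36.9° V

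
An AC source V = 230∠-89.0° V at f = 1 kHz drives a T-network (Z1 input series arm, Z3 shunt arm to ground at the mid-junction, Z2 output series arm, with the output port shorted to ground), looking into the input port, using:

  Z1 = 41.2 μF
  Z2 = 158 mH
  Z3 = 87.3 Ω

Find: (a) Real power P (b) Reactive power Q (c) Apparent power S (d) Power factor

Step 1 — Angular frequency: ω = 2π·f = 2π·1000 = 6283 rad/s.
Step 2 — Component impedances:
  Z1: Z = 1/(jωC) = -j/(ω·C) = 0 - j3.863 Ω
  Z2: Z = jωL = j·6283·0.158 = 0 + j992.7 Ω
  Z3: Z = R = 87.3 Ω
Step 3 — With the output port shorted to ground, the output series arm Z2 runs from the junction to ground; the shunt arm Z3 also runs from the junction to ground. They appear in parallel: Z3 || Z2 = 86.63 + j7.618 Ω.
Step 4 — Series with input arm Z1: Z_in = Z1 + (Z3 || Z2) = 86.63 + j3.755 Ω = 86.71∠2.5° Ω.
Step 5 — Source phasor: V = 230∠-89.0° V = 4.014 - j230 V.
Step 6 — Current: I = V / Z = -0.0686 - j2.652 A = 2.652∠-91.5° A.
Step 7 — Complex power: S = V·I* = 609.5 + j26.42 VA.
Step 8 — Real power: P = Re(S) = 609.5 W.
Step 9 — Reactive power: Q = Im(S) = 26.42 VAR.
Step 10 — Apparent power: |S| = 610.1 VA.
Step 11 — Power factor: PF = P/|S| = 0.9991 (lagging).

(a) P = 609.5 W  (b) Q = 26.42 VAR  (c) S = 610.1 VA  (d) PF = 0.9991 (lagging)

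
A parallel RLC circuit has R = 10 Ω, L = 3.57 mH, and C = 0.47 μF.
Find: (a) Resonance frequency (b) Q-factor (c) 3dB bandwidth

Step 1 — Resonance: ω₀ = 1/√(LC) = 1/√(0.00357·4.7e-07) = 2.441e+04 rad/s.
Step 2 — f₀ = ω₀/(2π) = 3885 Hz.
Step 3 — Parallel Q: Q = R/(ω₀L) = 10/(2.441e+04·0.00357) = 0.1147.
Step 4 — Bandwidth: Δω = ω₀/Q = 2.128e+05 rad/s; BW = Δω/(2π) = 3.386e+04 Hz.

(a) f₀ = 3885 Hz  (b) Q = 0.1147  (c) BW = 3.386e+04 Hz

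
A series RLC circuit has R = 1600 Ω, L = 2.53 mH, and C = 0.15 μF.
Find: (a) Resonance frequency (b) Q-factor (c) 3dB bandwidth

Step 1 — Resonance condition Im(Z)=0 gives ω₀ = 1/√(LC).
Step 2 — ω₀ = 1/√(0.00253·1.5e-07) = 5.133e+04 rad/s.
Step 3 — f₀ = ω₀/(2π) = 8170 Hz.
Step 4 — Series Q: Q = ω₀L/R = 5.133e+04·0.00253/1600 = 0.08117.
Step 5 — 3dB bandwidth: Δω = ω₀/Q = 6.324e+05 rad/s; BW = Δω/(2π) = 1.007e+05 Hz.

(a) f₀ = 8170 Hz  (b) Q = 0.08117  (c) BW = 1.007e+05 Hz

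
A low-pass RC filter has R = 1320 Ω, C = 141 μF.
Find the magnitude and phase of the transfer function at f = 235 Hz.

Step 1 — Angular frequency: ω = 2π·235 = 1477 rad/s.
Step 2 — Transfer function: H(jω) = 1/(1 + jωRC).
Step 3 — Denominator: 1 + jωRC = 1 + j·1477·1320·0.000141 = 1 + j274.8.
Step 4 — H = 1.324e-05 - j0.003639.
Step 5 — Magnitude: |H| = 0.003639 (-48.8 dB); phase: φ = -89.8°.

|H| = 0.003639 (-48.8 dB), φ = -89.8°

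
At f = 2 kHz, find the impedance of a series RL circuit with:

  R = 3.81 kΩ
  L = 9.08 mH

Step 1 — Angular frequency: ω = 2π·f = 2π·2000 = 1.257e+04 rad/s.
Step 2 — Component impedances:
  R: Z = R = 3810 Ω
  L: Z = jωL = j·1.257e+04·0.00908 = 0 + j114.1 Ω
Step 3 — Series combination: Z_total = R + L = 3810 + j114.1 Ω = 3812∠1.7° Ω.

Z = 3810 + j114.1 Ω = 3812∠1.7° Ω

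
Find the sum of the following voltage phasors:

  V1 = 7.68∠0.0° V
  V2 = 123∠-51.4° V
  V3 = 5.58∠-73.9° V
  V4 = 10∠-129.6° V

Step 1 — Convert each phasor to rectangular form:
  V1 = 7.68·(cos(0.0°) + j·sin(0.0°)) = 7.68 V
  V2 = 123·(cos(-51.4°) + j·sin(-51.4°)) = 76.74 - j96.13 V
  V3 = 5.58·(cos(-73.9°) + j·sin(-73.9°)) = 1.547 - j5.361 V
  V4 = 10·(cos(-129.6°) + j·sin(-129.6°)) = -6.374 - j7.705 V
Step 2 — Sum components: V_total = 79.59 - j109.2 V.
Step 3 — Convert to polar: |V_total| = 135.1 V, ∠V_total = -53.9°.

V_total = 135.1∠-53.9° V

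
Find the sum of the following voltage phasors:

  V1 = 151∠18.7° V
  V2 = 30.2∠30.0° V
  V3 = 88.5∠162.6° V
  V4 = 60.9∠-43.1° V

Step 1 — Convert each phasor to rectangular form:
  V1 = 151·(cos(18.7°) + j·sin(18.7°)) = 143 + j48.41 V
  V2 = 30.2·(cos(30.0°) + j·sin(30.0°)) = 26.15 + j15.1 V
  V3 = 88.5·(cos(162.6°) + j·sin(162.6°)) = -84.45 + j26.47 V
  V4 = 60.9·(cos(-43.1°) + j·sin(-43.1°)) = 44.47 - j41.61 V
Step 2 — Sum components: V_total = 129.2 + j48.37 V.
Step 3 — Convert to polar: |V_total| = 138 V, ∠V_total = 20.5°.

V_total = 138∠20.5° V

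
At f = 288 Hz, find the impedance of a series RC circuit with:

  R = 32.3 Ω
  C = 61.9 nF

Step 1 — Angular frequency: ω = 2π·f = 2π·288 = 1810 rad/s.
Step 2 — Component impedances:
  R: Z = R = 32.3 Ω
  C: Z = 1/(jωC) = -j/(ω·C) = 0 - j8928 Ω
Step 3 — Series combination: Z_total = R + C = 32.3 - j8928 Ω = 8928∠-89.8° Ω.

Z = 32.3 - j8928 Ω = 8928∠-89.8° Ω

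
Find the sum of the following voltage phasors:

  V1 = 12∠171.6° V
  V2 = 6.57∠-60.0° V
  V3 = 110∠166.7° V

Step 1 — Convert each phasor to rectangular form:
  V1 = 12·(cos(171.6°) + j·sin(171.6°)) = -11.87 + j1.753 V
  V2 = 6.57·(cos(-60.0°) + j·sin(-60.0°)) = 3.285 - j5.69 V
  V3 = 110·(cos(166.7°) + j·sin(166.7°)) = -107 + j25.31 V
Step 2 — Sum components: V_total = -115.6 + j21.37 V.
Step 3 — Convert to polar: |V_total| = 117.6 V, ∠V_total = 169.5°.

V_total = 117.6∠169.5° V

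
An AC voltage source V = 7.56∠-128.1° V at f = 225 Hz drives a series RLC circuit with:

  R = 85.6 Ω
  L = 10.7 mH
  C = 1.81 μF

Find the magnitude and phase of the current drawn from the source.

Step 1 — Angular frequency: ω = 2π·f = 2π·225 = 1414 rad/s.
Step 2 — Component impedances:
  R: Z = R = 85.6 Ω
  L: Z = jωL = j·1414·0.0107 = 0 + j15.13 Ω
  C: Z = 1/(jωC) = -j/(ω·C) = 0 - j390.8 Ω
Step 3 — Series combination: Z_total = R + L + C = 85.6 - j375.7 Ω = 385.3∠-77.2° Ω.
Step 4 — Source phasor: V = 7.56∠-128.1° V = -4.665 - j5.949 V.
Step 5 — Ohm's law: I = V / Z_total = (-4.665 - j5.949) / (85.6 - j375.7) = 0.01236 - j0.01523 A.
Step 6 — Convert to polar: |I| = 0.01962 A, ∠I = -50.9°.

I = 0.01962∠-50.9° A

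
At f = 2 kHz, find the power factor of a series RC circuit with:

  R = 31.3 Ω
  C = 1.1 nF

Step 1 — Angular frequency: ω = 2π·f = 2π·2000 = 1.257e+04 rad/s.
Step 2 — Component impedances:
  R: Z = R = 31.3 Ω
  C: Z = 1/(jωC) = -j/(ω·C) = 0 - j7.234e+04 Ω
Step 3 — Series combination: Z_total = R + C = 31.3 - j7.234e+04 Ω = 7.234e+04∠-90.0° Ω.
Step 4 — Power factor: PF = cos(φ) = Re(Z)/|Z| = 31.3/7.234e+04 = 0.0004327.
Step 5 — Type: Im(Z) = -7.234e+04 ⇒ leading (phase φ = -90.0°).

PF = 0.0004327 (leading, φ = -90.0°)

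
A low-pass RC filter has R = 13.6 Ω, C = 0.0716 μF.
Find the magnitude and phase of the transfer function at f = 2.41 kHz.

Step 1 — Angular frequency: ω = 2π·2410 = 1.514e+04 rad/s.
Step 2 — Transfer function: H(jω) = 1/(1 + jωRC).
Step 3 — Denominator: 1 + jωRC = 1 + j·1.514e+04·13.6·7.16e-08 = 1 + j0.01475.
Step 4 — H = 0.9998 - j0.01474.
Step 5 — Magnitude: |H| = 0.9999 (-0.0 dB); phase: φ = -0.8°.

|H| = 0.9999 (-0.0 dB), φ = -0.8°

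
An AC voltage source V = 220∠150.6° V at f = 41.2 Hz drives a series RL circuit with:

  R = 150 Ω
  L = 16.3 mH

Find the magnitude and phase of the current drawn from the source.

Step 1 — Angular frequency: ω = 2π·f = 2π·41.2 = 258.9 rad/s.
Step 2 — Component impedances:
  R: Z = R = 150 Ω
  L: Z = jωL = j·258.9·0.0163 = 0 + j4.22 Ω
Step 3 — Series combination: Z_total = R + L = 150 + j4.22 Ω = 150.1∠1.6° Ω.
Step 4 — Source phasor: V = 220∠150.6° V = -191.7 + j108 V.
Step 5 — Ohm's law: I = V / Z_total = (-191.7 + j108) / (150 + j4.22) = -1.257 + j0.7553 A.
Step 6 — Convert to polar: |I| = 1.466 A, ∠I = 149.0°.

I = 1.466∠149.0° A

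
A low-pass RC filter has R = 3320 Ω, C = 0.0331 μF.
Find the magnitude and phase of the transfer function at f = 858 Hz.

Step 1 — Angular frequency: ω = 2π·858 = 5391 rad/s.
Step 2 — Transfer function: H(jω) = 1/(1 + jωRC).
Step 3 — Denominator: 1 + jωRC = 1 + j·5391·3320·3.31e-08 = 1 + j0.5924.
Step 4 — H = 0.7402 - j0.4385.
Step 5 — Magnitude: |H| = 0.8604 (-1.3 dB); phase: φ = -30.6°.

|H| = 0.8604 (-1.3 dB), φ = -30.6°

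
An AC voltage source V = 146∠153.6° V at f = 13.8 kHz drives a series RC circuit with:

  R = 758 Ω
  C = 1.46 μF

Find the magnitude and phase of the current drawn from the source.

Step 1 — Angular frequency: ω = 2π·f = 2π·1.38e+04 = 8.671e+04 rad/s.
Step 2 — Component impedances:
  R: Z = R = 758 Ω
  C: Z = 1/(jωC) = -j/(ω·C) = 0 - j7.899 Ω
Step 3 — Series combination: Z_total = R + C = 758 - j7.899 Ω = 758∠-0.6° Ω.
Step 4 — Source phasor: V = 146∠153.6° V = -130.8 + j64.92 V.
Step 5 — Ohm's law: I = V / Z_total = (-130.8 + j64.92) / (758 - j7.899) = -0.1734 + j0.08384 A.
Step 6 — Convert to polar: |I| = 0.1926 A, ∠I = 154.2°.

I = 0.1926∠154.2° A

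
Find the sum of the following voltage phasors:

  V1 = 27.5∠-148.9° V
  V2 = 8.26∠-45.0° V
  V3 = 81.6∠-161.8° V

Step 1 — Convert each phasor to rectangular form:
  V1 = 27.5·(cos(-148.9°) + j·sin(-148.9°)) = -23.55 - j14.2 V
  V2 = 8.26·(cos(-45.0°) + j·sin(-45.0°)) = 5.841 - j5.841 V
  V3 = 81.6·(cos(-161.8°) + j·sin(-161.8°)) = -77.52 - j25.49 V
Step 2 — Sum components: V_total = -95.22 - j45.53 V.
Step 3 — Convert to polar: |V_total| = 105.6 V, ∠V_total = -154.4°.

V_total = 105.6∠-154.4° V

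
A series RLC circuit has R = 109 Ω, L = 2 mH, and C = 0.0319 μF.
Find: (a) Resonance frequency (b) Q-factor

Step 1 — Resonance condition Im(Z)=0 gives ω₀ = 1/√(LC).
Step 2 — ω₀ = 1/√(0.002·3.19e-08) = 1.252e+05 rad/s.
Step 3 — f₀ = ω₀/(2π) = 1.993e+04 Hz.
Step 4 — Series Q: Q = ω₀L/R = 1.252e+05·0.002/109 = 2.297.

(a) f₀ = 1.993e+04 Hz  (b) Q = 2.297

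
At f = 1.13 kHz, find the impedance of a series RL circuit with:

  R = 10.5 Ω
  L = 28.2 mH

Step 1 — Angular frequency: ω = 2π·f = 2π·1130 = 7100 rad/s.
Step 2 — Component impedances:
  R: Z = R = 10.5 Ω
  L: Z = jωL = j·7100·0.0282 = 0 + j200.2 Ω
Step 3 — Series combination: Z_total = R + L = 10.5 + j200.2 Ω = 200.5∠87.0° Ω.

Z = 10.5 + j200.2 Ω = 200.5∠87.0° Ω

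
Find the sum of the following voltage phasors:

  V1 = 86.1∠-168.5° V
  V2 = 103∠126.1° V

Step 1 — Convert each phasor to rectangular form:
  V1 = 86.1·(cos(-168.5°) + j·sin(-168.5°)) = -84.37 - j17.17 V
  V2 = 103·(cos(126.1°) + j·sin(126.1°)) = -60.69 + j83.22 V
Step 2 — Sum components: V_total = -145.1 + j66.06 V.
Step 3 — Convert to polar: |V_total| = 159.4 V, ∠V_total = 155.5°.

V_total = 159.4∠155.5° V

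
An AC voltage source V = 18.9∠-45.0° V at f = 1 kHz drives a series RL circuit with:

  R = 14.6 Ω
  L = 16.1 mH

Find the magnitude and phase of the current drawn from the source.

Step 1 — Angular frequency: ω = 2π·f = 2π·1000 = 6283 rad/s.
Step 2 — Component impedances:
  R: Z = R = 14.6 Ω
  L: Z = jωL = j·6283·0.0161 = 0 + j101.2 Ω
Step 3 — Series combination: Z_total = R + L = 14.6 + j101.2 Ω = 102.2∠81.8° Ω.
Step 4 — Source phasor: V = 18.9∠-45.0° V = 13.36 - j13.36 V.
Step 5 — Ohm's law: I = V / Z_total = (13.36 - j13.36) / (14.6 + j101.2) = -0.1107 - j0.1481 A.
Step 6 — Convert to polar: |I| = 0.1849 A, ∠I = -126.8°.

I = 0.1849∠-126.8° A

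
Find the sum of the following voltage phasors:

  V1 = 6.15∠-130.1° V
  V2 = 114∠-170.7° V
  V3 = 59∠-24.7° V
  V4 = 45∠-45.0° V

Step 1 — Convert each phasor to rectangular form:
  V1 = 6.15·(cos(-130.1°) + j·sin(-130.1°)) = -3.961 - j4.704 V
  V2 = 114·(cos(-170.7°) + j·sin(-170.7°)) = -112.5 - j18.42 V
  V3 = 59·(cos(-24.7°) + j·sin(-24.7°)) = 53.6 - j24.65 V
  V4 = 45·(cos(-45.0°) + j·sin(-45.0°)) = 31.82 - j31.82 V
Step 2 — Sum components: V_total = -31.04 - j79.6 V.
Step 3 — Convert to polar: |V_total| = 85.44 V, ∠V_total = -111.3°.

V_total = 85.44∠-111.3° V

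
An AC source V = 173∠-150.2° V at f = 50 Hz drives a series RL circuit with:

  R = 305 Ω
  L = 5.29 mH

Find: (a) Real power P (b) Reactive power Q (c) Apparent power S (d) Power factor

Step 1 — Angular frequency: ω = 2π·f = 2π·50 = 314.2 rad/s.
Step 2 — Component impedances:
  R: Z = R = 305 Ω
  L: Z = jωL = j·314.2·0.00529 = 0 + j1.662 Ω
Step 3 — Series combination: Z_total = R + L = 305 + j1.662 Ω = 305∠0.3° Ω.
Step 4 — Source phasor: V = 173∠-150.2° V = -150.1 - j85.98 V.
Step 5 — Current: I = V / Z = -0.4937 - j0.2792 A = 0.5672∠-150.5° A.
Step 6 — Complex power: S = V·I* = 98.12 + j0.5347 VA.
Step 7 — Real power: P = Re(S) = 98.12 W.
Step 8 — Reactive power: Q = Im(S) = 0.5347 VAR.
Step 9 — Apparent power: |S| = 98.13 VA.
Step 10 — Power factor: PF = P/|S| = 1 (lagging).

(a) P = 98.12 W  (b) Q = 0.5347 VAR  (c) S = 98.13 VA  (d) PF = 1 (lagging)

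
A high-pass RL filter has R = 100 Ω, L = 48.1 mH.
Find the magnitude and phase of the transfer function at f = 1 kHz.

Step 1 — Angular frequency: ω = 2π·1000 = 6283 rad/s.
Step 2 — Transfer function: H(jω) = jωL/(R + jωL).
Step 3 — Numerator jωL = j·302.2; denominator R + jωL = 100 + j302.2.
Step 4 — H = 0.9013 + j0.2982.
Step 5 — Magnitude: |H| = 0.9494 (-0.5 dB); phase: φ = 18.3°.

|H| = 0.9494 (-0.5 dB), φ = 18.3°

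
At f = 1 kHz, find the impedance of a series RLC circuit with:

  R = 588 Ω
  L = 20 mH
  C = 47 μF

Step 1 — Angular frequency: ω = 2π·f = 2π·1000 = 6283 rad/s.
Step 2 — Component impedances:
  R: Z = R = 588 Ω
  L: Z = jωL = j·6283·0.02 = 0 + j125.7 Ω
  C: Z = 1/(jωC) = -j/(ω·C) = 0 - j3.386 Ω
Step 3 — Series combination: Z_total = R + L + C = 588 + j122.3 Ω = 600.6∠11.7° Ω.

Z = 588 + j122.3 Ω = 600.6∠11.7° Ω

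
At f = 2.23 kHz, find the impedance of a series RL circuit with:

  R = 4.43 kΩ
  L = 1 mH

Step 1 — Angular frequency: ω = 2π·f = 2π·2230 = 1.401e+04 rad/s.
Step 2 — Component impedances:
  R: Z = R = 4430 Ω
  L: Z = jωL = j·1.401e+04·0.001 = 0 + j14.01 Ω
Step 3 — Series combination: Z_total = R + L = 4430 + j14.01 Ω = 4430∠0.2° Ω.

Z = 4430 + j14.01 Ω = 4430∠0.2° Ω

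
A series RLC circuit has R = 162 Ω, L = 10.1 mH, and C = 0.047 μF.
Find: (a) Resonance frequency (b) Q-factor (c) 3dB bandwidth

Step 1 — Resonance: ω₀ = 1/√(LC) = 1/√(0.0101·4.7e-08) = 4.59e+04 rad/s.
Step 2 — f₀ = ω₀/(2π) = 7305 Hz.
Step 3 — Series Q: Q = ω₀L/R = 4.59e+04·0.0101/162 = 2.862.
Step 4 — Bandwidth: Δω = ω₀/Q = 1.604e+04 rad/s; BW = Δω/(2π) = 2553 Hz.

(a) f₀ = 7305 Hz  (b) Q = 2.862  (c) BW = 2553 Hz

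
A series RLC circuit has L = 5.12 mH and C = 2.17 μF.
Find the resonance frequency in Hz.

Step 1 — Resonance condition Im(Z)=0 gives ω₀ = 1/√(LC).
Step 2 — ω₀ = 1/√(0.00512·2.17e-06) = 9487 rad/s.
Step 3 — f₀ = ω₀/(2π) = 1510 Hz.

f₀ = 1510 Hz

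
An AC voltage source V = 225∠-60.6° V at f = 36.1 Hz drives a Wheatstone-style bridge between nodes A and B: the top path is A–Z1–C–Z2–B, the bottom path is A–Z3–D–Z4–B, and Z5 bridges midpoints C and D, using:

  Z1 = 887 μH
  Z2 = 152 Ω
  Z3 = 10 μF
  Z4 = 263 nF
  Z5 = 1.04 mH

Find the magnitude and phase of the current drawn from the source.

Step 1 — Angular frequency: ω = 2π·f = 2π·36.1 = 226.8 rad/s.
Step 2 — Component impedances:
  Z1: Z = jωL = j·226.8·0.000887 = 0 + j0.2012 Ω
  Z2: Z = R = 152 Ω
  Z3: Z = 1/(jωC) = -j/(ω·C) = 0 - j440.9 Ω
  Z4: Z = 1/(jωC) = -j/(ω·C) = 0 - j1.676e+04 Ω
  Z5: Z = jωL = j·226.8·0.00104 = 0 + j0.2359 Ω
Step 3 — Bridge requires nodal analysis (the Z5 bridge couples midpoints C and D, so the two paths cannot be reduced to a simple series/parallel combination). Setting node B to ground and injecting 1 A at node A, the 3-node admittance system at A, C, D solves to V_A = Z_AB = 152 - j1.177 Ω = 152∠-0.4° Ω.
Step 4 — Source phasor: V = 225∠-60.6° V = 110.5 - j196 V.
Step 5 — Ohm's law: I = V / Z_total = (110.5 - j196) / (152 - j1.177) = 0.7367 - j1.284 A.
Step 6 — Convert to polar: |I| = 1.48 A, ∠I = -60.2°.

I = 1.48∠-60.2° A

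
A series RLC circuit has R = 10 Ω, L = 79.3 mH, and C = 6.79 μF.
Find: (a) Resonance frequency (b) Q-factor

Step 1 — Resonance condition Im(Z)=0 gives ω₀ = 1/√(LC).
Step 2 — ω₀ = 1/√(0.0793·6.79e-06) = 1363 rad/s.
Step 3 — f₀ = ω₀/(2π) = 216.9 Hz.
Step 4 — Series Q: Q = ω₀L/R = 1363·0.0793/10 = 10.81.

(a) f₀ = 216.9 Hz  (b) Q = 10.81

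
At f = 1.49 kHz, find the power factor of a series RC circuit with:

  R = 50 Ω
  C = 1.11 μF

Step 1 — Angular frequency: ω = 2π·f = 2π·1490 = 9362 rad/s.
Step 2 — Component impedances:
  R: Z = R = 50 Ω
  C: Z = 1/(jωC) = -j/(ω·C) = 0 - j96.23 Ω
Step 3 — Series combination: Z_total = R + C = 50 - j96.23 Ω = 108.4∠-62.5° Ω.
Step 4 — Power factor: PF = cos(φ) = Re(Z)/|Z| = 50/108.44 = 0.4611.
Step 5 — Type: Im(Z) = -96.23 ⇒ leading (phase φ = -62.5°).

PF = 0.4611 (leading, φ = -62.5°)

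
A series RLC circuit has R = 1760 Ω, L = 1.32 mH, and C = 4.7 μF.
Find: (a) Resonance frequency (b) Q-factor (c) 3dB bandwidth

Step 1 — Resonance: ω₀ = 1/√(LC) = 1/√(0.00132·4.7e-06) = 1.27e+04 rad/s.
Step 2 — f₀ = ω₀/(2π) = 2021 Hz.
Step 3 — Series Q: Q = ω₀L/R = 1.27e+04·0.00132/1760 = 0.009522.
Step 4 — Bandwidth: Δω = ω₀/Q = 1.333e+06 rad/s; BW = Δω/(2π) = 2.122e+05 Hz.

(a) f₀ = 2021 Hz  (b) Q = 0.009522  (c) BW = 2.122e+05 Hz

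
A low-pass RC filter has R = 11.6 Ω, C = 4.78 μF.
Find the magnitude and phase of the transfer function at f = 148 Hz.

Step 1 — Angular frequency: ω = 2π·148 = 929.9 rad/s.
Step 2 — Transfer function: H(jω) = 1/(1 + jωRC).
Step 3 — Denominator: 1 + jωRC = 1 + j·929.9·11.6·4.78e-06 = 1 + j0.05156.
Step 4 — H = 0.9973 - j0.05143.
Step 5 — Magnitude: |H| = 0.9987 (-0.0 dB); phase: φ = -3.0°.

|H| = 0.9987 (-0.0 dB), φ = -3.0°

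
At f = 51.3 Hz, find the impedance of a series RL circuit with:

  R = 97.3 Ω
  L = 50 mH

Step 1 — Angular frequency: ω = 2π·f = 2π·51.3 = 322.3 rad/s.
Step 2 — Component impedances:
  R: Z = R = 97.3 Ω
  L: Z = jωL = j·322.3·0.05 = 0 + j16.12 Ω
Step 3 — Series combination: Z_total = R + L = 97.3 + j16.12 Ω = 98.63∠9.4° Ω.

Z = 97.3 + j16.12 Ω = 98.63∠9.4° Ω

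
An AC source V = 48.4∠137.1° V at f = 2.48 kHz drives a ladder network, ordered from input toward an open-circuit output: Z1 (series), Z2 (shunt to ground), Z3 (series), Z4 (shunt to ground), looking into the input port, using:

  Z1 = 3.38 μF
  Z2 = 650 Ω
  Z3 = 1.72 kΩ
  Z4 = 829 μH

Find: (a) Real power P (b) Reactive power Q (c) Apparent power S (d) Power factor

Step 1 — Angular frequency: ω = 2π·f = 2π·2480 = 1.558e+04 rad/s.
Step 2 — Component impedances:
  Z1: Z = 1/(jωC) = -j/(ω·C) = 0 - j18.99 Ω
  Z2: Z = R = 650 Ω
  Z3: Z = R = 1720 Ω
  Z4: Z = jωL = j·1.558e+04·0.000829 = 0 + j12.92 Ω
Step 3 — Ladder network (open output): work backward from the far end, alternating series and parallel combinations. Z_in = 471.7 - j18.02 Ω = 472.1∠-2.2° Ω.
Step 4 — Source phasor: V = 48.4∠137.1° V = -35.46 + j32.95 V.
Step 5 — Current: I = V / Z = -0.07771 + j0.06687 A = 0.1025∠139.3° A.
Step 6 — Complex power: S = V·I* = 4.959 - j0.1894 VA.
Step 7 — Real power: P = Re(S) = 4.959 W.
Step 8 — Reactive power: Q = Im(S) = -0.1894 VAR.
Step 9 — Apparent power: |S| = 4.962 VA.
Step 10 — Power factor: PF = P/|S| = 0.9993 (leading).

(a) P = 4.959 W  (b) Q = -0.1894 VAR  (c) S = 4.962 VA  (d) PF = 0.9993 (leading)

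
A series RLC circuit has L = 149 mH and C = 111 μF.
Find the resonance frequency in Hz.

Step 1 — Resonance condition Im(Z)=0 gives ω₀ = 1/√(LC).
Step 2 — ω₀ = 1/√(0.149·0.000111) = 245.9 rad/s.
Step 3 — f₀ = ω₀/(2π) = 39.14 Hz.

f₀ = 39.14 Hz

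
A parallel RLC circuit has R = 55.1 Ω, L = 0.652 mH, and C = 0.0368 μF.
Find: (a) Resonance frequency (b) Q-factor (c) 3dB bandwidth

Step 1 — Resonance: ω₀ = 1/√(LC) = 1/√(0.000652·3.68e-08) = 2.042e+05 rad/s.
Step 2 — f₀ = ω₀/(2π) = 3.249e+04 Hz.
Step 3 — Parallel Q: Q = R/(ω₀L) = 55.1/(2.042e+05·0.000652) = 0.414.
Step 4 — Bandwidth: Δω = ω₀/Q = 4.932e+05 rad/s; BW = Δω/(2π) = 7.849e+04 Hz.

(a) f₀ = 3.249e+04 Hz  (b) Q = 0.414  (c) BW = 7.849e+04 Hz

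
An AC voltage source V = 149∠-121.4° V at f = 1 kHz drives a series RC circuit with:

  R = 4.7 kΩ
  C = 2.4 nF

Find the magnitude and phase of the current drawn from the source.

Step 1 — Angular frequency: ω = 2π·f = 2π·1000 = 6283 rad/s.
Step 2 — Component impedances:
  R: Z = R = 4700 Ω
  C: Z = 1/(jωC) = -j/(ω·C) = 0 - j6.631e+04 Ω
Step 3 — Series combination: Z_total = R + C = 4700 - j6.631e+04 Ω = 6.648e+04∠-85.9° Ω.
Step 4 — Source phasor: V = 149∠-121.4° V = -77.63 - j127.2 V.
Step 5 — Ohm's law: I = V / Z_total = (-77.63 - j127.2) / (4700 - j6.631e+04) = 0.001826 - j0.0013 A.
Step 6 — Convert to polar: |I| = 0.002241 A, ∠I = -35.5°.

I = 0.002241∠-35.5° A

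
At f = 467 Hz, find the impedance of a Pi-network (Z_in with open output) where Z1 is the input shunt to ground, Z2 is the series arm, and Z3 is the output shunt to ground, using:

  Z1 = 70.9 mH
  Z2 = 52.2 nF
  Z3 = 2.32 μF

Step 1 — Angular frequency: ω = 2π·f = 2π·467 = 2934 rad/s.
Step 2 — Component impedances:
  Z1: Z = jωL = j·2934·0.0709 = 0 + j208 Ω
  Z2: Z = 1/(jωC) = -j/(ω·C) = 0 - j6529 Ω
  Z3: Z = 1/(jωC) = -j/(ω·C) = 0 - j146.9 Ω
Step 3 — With open output, the series arm Z2 and the output shunt Z3 appear in series to ground: Z2 + Z3 = 0 - j6676 Ω.
Step 4 — Parallel with input shunt Z1: Z_in = Z1 || (Z2 + Z3) = 0 + j214.7 Ω = 214.7∠90.0° Ω.

Z = 0 + j214.7 Ω = 214.7∠90.0° Ω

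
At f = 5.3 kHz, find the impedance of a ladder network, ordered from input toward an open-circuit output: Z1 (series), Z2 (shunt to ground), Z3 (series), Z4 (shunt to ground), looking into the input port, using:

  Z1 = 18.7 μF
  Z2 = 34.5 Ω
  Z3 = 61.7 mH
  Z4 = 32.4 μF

Step 1 — Angular frequency: ω = 2π·f = 2π·5300 = 3.33e+04 rad/s.
Step 2 — Component impedances:
  Z1: Z = 1/(jωC) = -j/(ω·C) = 0 - j1.606 Ω
  Z2: Z = R = 34.5 Ω
  Z3: Z = jωL = j·3.33e+04·0.0617 = 0 + j2055 Ω
  Z4: Z = 1/(jωC) = -j/(ω·C) = 0 - j0.9268 Ω
Step 3 — Ladder network (open output): work backward from the far end, alternating series and parallel combinations. Z_in = 34.49 - j1.026 Ω = 34.51∠-1.7° Ω.

Z = 34.49 - j1.026 Ω = 34.51∠-1.7° Ω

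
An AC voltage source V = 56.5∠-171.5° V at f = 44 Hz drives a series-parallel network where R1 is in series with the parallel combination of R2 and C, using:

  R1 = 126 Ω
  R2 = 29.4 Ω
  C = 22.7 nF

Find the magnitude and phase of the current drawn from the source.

Step 1 — Angular frequency: ω = 2π·f = 2π·44 = 276.5 rad/s.
Step 2 — Component impedances:
  R1: Z = R = 126 Ω
  R2: Z = R = 29.4 Ω
  C: Z = 1/(jωC) = -j/(ω·C) = 0 - j1.593e+05 Ω
Step 3 — Parallel branch: R2 || C = 1/(1/R2 + 1/C) = 29.4 - j0.005424 Ω.
Step 4 — Series with R1: Z_total = R1 + (R2 || C) = 155.4 - j0.005424 Ω = 155.4∠-0.0° Ω.
Step 5 — Source phasor: V = 56.5∠-171.5° V = -55.88 - j8.351 V.
Step 6 — Ohm's law: I = V / Z_total = (-55.88 - j8.351) / (155.4 - j0.005424) = -0.3596 - j0.05375 A.
Step 7 — Convert to polar: |I| = 0.3636 A, ∠I = -171.5°.

I = 0.3636∠-171.5° A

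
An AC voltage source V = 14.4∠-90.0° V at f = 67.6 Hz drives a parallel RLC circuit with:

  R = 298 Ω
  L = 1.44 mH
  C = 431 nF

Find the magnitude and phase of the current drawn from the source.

Step 1 — Angular frequency: ω = 2π·f = 2π·67.6 = 424.7 rad/s.
Step 2 — Component impedances:
  R: Z = R = 298 Ω
  L: Z = jωL = j·424.7·0.00144 = 0 + j0.6116 Ω
  C: Z = 1/(jωC) = -j/(ω·C) = 0 - j5463 Ω
Step 3 — Parallel combination: 1/Z_total = 1/R + 1/L + 1/C; Z_total = 0.001256 + j0.6117 Ω = 0.6117∠89.9° Ω.
Step 4 — Source phasor: V = 14.4∠-90.0° V = 0 - j14.4 V.
Step 5 — Ohm's law: I = V / Z_total = (0 - j14.4) / (0.001256 + j0.6117) = -23.54 - j0.04832 A.
Step 6 — Convert to polar: |I| = 23.54 A, ∠I = -179.9°.

I = 23.54∠-179.9° A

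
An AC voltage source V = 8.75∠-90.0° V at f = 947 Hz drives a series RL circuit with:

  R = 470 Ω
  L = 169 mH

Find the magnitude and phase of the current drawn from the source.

Step 1 — Angular frequency: ω = 2π·f = 2π·947 = 5950 rad/s.
Step 2 — Component impedances:
  R: Z = R = 470 Ω
  L: Z = jωL = j·5950·0.169 = 0 + j1006 Ω
Step 3 — Series combination: Z_total = R + L = 470 + j1006 Ω = 1110∠64.9° Ω.
Step 4 — Source phasor: V = 8.75∠-90.0° V = 0 - j8.75 V.
Step 5 — Ohm's law: I = V / Z_total = (0 - j8.75) / (470 + j1006) = -0.007141 - j0.003338 A.
Step 6 — Convert to polar: |I| = 0.007883 A, ∠I = -154.9°.

I = 0.007883∠-154.9° A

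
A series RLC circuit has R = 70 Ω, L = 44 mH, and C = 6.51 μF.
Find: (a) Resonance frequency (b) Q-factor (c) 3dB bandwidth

Step 1 — Resonance: ω₀ = 1/√(LC) = 1/√(0.044·6.51e-06) = 1868 rad/s.
Step 2 — f₀ = ω₀/(2π) = 297.4 Hz.
Step 3 — Series Q: Q = ω₀L/R = 1868·0.044/70 = 1.174.
Step 4 — Bandwidth: Δω = ω₀/Q = 1591 rad/s; BW = Δω/(2π) = 253.2 Hz.

(a) f₀ = 297.4 Hz  (b) Q = 1.174  (c) BW = 253.2 Hz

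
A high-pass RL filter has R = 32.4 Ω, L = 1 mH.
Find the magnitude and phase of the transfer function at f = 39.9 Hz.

Step 1 — Angular frequency: ω = 2π·39.9 = 250.7 rad/s.
Step 2 — Transfer function: H(jω) = jωL/(R + jωL).
Step 3 — Numerator jωL = j·0.2507; denominator R + jωL = 32.4 + j0.2507.
Step 4 — H = 5.987e-05 + j0.007737.
Step 5 — Magnitude: |H| = 0.007737 (-42.2 dB); phase: φ = 89.6°.

|H| = 0.007737 (-42.2 dB), φ = 89.6°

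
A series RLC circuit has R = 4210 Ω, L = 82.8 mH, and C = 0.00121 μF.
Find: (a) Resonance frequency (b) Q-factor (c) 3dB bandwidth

Step 1 — Resonance: ω₀ = 1/√(LC) = 1/√(0.0828·1.21e-09) = 9.991e+04 rad/s.
Step 2 — f₀ = ω₀/(2π) = 1.59e+04 Hz.
Step 3 — Series Q: Q = ω₀L/R = 9.991e+04·0.0828/4210 = 1.965.
Step 4 — Bandwidth: Δω = ω₀/Q = 5.085e+04 rad/s; BW = Δω/(2π) = 8092 Hz.

(a) f₀ = 1.59e+04 Hz  (b) Q = 1.965  (c) BW = 8092 Hz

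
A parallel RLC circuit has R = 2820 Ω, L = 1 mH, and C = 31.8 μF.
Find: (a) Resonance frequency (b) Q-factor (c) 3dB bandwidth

Step 1 — Resonance: ω₀ = 1/√(LC) = 1/√(0.001·3.18e-05) = 5608 rad/s.
Step 2 — f₀ = ω₀/(2π) = 892.5 Hz.
Step 3 — Parallel Q: Q = R/(ω₀L) = 2820/(5608·0.001) = 502.9.
Step 4 — Bandwidth: Δω = ω₀/Q = 11.15 rad/s; BW = Δω/(2π) = 1.775 Hz.

(a) f₀ = 892.5 Hz  (b) Q = 502.9  (c) BW = 1.775 Hz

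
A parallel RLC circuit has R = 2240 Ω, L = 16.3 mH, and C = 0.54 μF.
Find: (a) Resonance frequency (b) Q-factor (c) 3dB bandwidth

Step 1 — Resonance: ω₀ = 1/√(LC) = 1/√(0.0163·5.4e-07) = 1.066e+04 rad/s.
Step 2 — f₀ = ω₀/(2π) = 1696 Hz.
Step 3 — Parallel Q: Q = R/(ω₀L) = 2240/(1.066e+04·0.0163) = 12.89.
Step 4 — Bandwidth: Δω = ω₀/Q = 826.7 rad/s; BW = Δω/(2π) = 131.6 Hz.

(a) f₀ = 1696 Hz  (b) Q = 12.89  (c) BW = 131.6 Hz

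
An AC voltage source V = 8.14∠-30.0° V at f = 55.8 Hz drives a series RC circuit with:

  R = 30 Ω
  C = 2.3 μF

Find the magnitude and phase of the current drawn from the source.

Step 1 — Angular frequency: ω = 2π·f = 2π·55.8 = 350.6 rad/s.
Step 2 — Component impedances:
  R: Z = R = 30 Ω
  C: Z = 1/(jωC) = -j/(ω·C) = 0 - j1240 Ω
Step 3 — Series combination: Z_total = R + C = 30 - j1240 Ω = 1240∠-88.6° Ω.
Step 4 — Source phasor: V = 8.14∠-30.0° V = 7.049 - j4.07 V.
Step 5 — Ohm's law: I = V / Z_total = (7.049 - j4.07) / (30 - j1240) = 0.003418 + j0.005602 A.
Step 6 — Convert to polar: |I| = 0.006562 A, ∠I = 58.6°.

I = 0.006562∠58.6° A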